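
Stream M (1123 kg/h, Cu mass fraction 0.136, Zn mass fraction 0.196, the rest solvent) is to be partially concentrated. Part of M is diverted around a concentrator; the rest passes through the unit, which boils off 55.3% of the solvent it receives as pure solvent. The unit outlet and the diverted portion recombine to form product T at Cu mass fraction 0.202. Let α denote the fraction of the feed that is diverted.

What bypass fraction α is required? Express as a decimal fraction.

All 1123×0.136 = 152.73 kg/h of Cu reaches T, so T = 152.73/0.202 = 756.08 kg/h and vapour = 366.92 kg/h.
The evaporator receives (1−α)·1123 of feed at 0.668 solvent and removes 0.553 of that solvent:
0.553×0.668×(1−α)×1123 = 366.92
(1−α) = 366.92/414.84 = 0.8845;  α = 0.1155.

0.116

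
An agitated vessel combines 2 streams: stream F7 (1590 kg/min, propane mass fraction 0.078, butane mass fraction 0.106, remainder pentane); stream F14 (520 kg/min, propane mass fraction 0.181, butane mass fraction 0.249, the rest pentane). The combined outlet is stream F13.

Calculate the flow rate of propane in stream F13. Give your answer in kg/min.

propane out = propane in = 1590×0.078 + 520×0.181 = 218.14 kg/min.

218.1 kg/min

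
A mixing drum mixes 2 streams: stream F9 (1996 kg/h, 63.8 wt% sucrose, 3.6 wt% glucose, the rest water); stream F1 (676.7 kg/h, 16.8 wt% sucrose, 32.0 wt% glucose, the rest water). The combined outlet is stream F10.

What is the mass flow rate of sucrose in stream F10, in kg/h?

1387 kg/h

sucrose out = sucrose in = 1996×0.638 + 676.7×0.168 = 1387.1 kg/h.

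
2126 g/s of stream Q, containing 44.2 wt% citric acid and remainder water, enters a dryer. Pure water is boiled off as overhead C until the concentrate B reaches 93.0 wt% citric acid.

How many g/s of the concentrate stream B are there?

citric acid is conserved: 2126×0.442 = 939.69 g/s all reports to the concentrate.
Concentrate = 939.69/(target fraction) = 1010.4 g/s.

1010 g/s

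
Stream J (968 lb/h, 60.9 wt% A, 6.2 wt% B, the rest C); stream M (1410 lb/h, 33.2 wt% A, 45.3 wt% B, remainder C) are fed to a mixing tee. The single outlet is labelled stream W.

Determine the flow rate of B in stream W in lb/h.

B out = B in = 968×0.062 + 1410×0.453 = 698.75 lb/h.

698.7 lb/h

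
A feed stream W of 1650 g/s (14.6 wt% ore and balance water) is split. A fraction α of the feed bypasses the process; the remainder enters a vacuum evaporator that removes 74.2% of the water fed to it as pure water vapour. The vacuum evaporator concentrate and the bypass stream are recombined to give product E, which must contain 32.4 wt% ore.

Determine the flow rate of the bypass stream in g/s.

All 1650×0.146 = 240.9 g/s of ore reaches E, so E = 240.9/0.324 = 743.52 g/s and vapour = 906.48 g/s.
The evaporator receives (1−α)·1650 of feed at 0.854 water and removes 0.742 of that water:
0.742×0.854×(1−α)×1650 = 906.48
(1−α) = 906.48/1045.6 = 0.8670;  α = 0.1330.
Bypass flow = 0.1330×1650 = 219.47 g/s.

219.5 g/s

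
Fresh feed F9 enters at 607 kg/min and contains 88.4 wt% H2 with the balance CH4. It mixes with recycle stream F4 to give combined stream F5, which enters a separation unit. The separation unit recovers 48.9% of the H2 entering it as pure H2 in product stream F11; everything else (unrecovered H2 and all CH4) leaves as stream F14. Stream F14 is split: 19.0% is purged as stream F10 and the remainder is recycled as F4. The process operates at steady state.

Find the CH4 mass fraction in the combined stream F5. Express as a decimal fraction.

CH4 enters only via F9 and leaves only via the purge: 607×0.116 = 0.190×(CH4 in F14), and the separation unit passes all CH4, so CH4 in F5 = CH4 in F14 = 370.59 kg/min.
H2 in F5: m_A = 607×0.884 + (1−0.190)·(1−0.489)·m_A, so m_A = 536.59/0.5861 = 915.54 kg/min.
F5 = 915.54 + 370.59 = 1286.1 kg/min.
CH4 fraction in F5 = 370.59/1286.1 = 0.288.

0.288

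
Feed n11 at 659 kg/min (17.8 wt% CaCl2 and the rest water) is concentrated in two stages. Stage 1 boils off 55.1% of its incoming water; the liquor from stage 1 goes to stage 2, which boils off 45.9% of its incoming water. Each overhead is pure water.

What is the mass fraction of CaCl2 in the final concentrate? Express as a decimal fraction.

0.4713

water in feed = 659×0.822 = 541.7 kg/min.
After stage 1: water left = (1−0.551)×541.7 = 243.22; stream total = 360.52 kg/min.
After stage 2: water left = (1−0.459)×243.22 = 131.58; final concentrate = 248.89 kg/min.
CaCl2 fraction = 117.3/248.89 = 0.4713.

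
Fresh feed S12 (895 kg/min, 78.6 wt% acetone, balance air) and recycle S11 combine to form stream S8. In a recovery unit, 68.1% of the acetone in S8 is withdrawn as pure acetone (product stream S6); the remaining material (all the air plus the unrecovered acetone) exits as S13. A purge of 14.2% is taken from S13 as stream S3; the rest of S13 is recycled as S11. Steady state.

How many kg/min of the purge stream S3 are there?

235.4 kg/min

air enters only via S12 and leaves only via the purge: 895×0.214 = 0.142×(air in S13), and the recovery unit passes all air, so air in S8 = air in S13 = 1348.8 kg/min.
acetone in S8: m_A = 895×0.786 + (1−0.142)·(1−0.681)·m_A, so m_A = 703.47/0.7263 = 968.57 kg/min.
S13 = (1−0.681)×968.57 + 1348.8 = 1657.8 kg/min.
Purge S3 = 0.142×1657.8 = 235.4 kg/min.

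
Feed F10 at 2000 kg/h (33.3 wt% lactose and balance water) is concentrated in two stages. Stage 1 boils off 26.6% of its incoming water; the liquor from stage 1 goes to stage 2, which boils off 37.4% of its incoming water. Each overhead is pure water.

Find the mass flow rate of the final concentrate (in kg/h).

water in feed = 2000×0.667 = 1334 kg/h.
After stage 1: water left = (1−0.266)×1334 = 979.16; stream total = 1645.2 kg/h.
After stage 2: water left = (1−0.374)×979.16 = 612.95; final concentrate = 1279 kg/h.

1279 kg/h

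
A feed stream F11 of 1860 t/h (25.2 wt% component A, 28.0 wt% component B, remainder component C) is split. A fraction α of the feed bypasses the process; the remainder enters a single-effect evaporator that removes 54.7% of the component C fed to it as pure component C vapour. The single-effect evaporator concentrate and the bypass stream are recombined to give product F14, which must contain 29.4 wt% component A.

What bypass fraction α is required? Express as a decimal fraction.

0.442

All 1860×0.252 = 468.72 t/h of component A reaches F14, so F14 = 468.72/0.294 = 1594.3 t/h and vapour = 265.71 t/h.
The evaporator receives (1−α)·1860 of feed at 0.468 component C and removes 0.547 of that component C:
0.547×0.468×(1−α)×1860 = 265.71
(1−α) = 265.71/476.15 = 0.5580;  α = 0.4420.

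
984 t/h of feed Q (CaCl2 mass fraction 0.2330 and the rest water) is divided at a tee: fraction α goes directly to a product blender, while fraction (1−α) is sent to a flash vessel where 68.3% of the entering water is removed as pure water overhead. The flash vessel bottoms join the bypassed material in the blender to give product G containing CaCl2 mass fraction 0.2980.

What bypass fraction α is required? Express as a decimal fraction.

0.584

All 984×0.233 = 229.27 t/h of CaCl2 reaches G, so G = 229.27/0.298 = 769.37 t/h and vapour = 214.63 t/h.
The evaporator receives (1−α)·984 of feed at 0.767 water and removes 0.683 of that water:
0.683×0.767×(1−α)×984 = 214.63
(1−α) = 214.63/515.48 = 0.4164;  α = 0.5836.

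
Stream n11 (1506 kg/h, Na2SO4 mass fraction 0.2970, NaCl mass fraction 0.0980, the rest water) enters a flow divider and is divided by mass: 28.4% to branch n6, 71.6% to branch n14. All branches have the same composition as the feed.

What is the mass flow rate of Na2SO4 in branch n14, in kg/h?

Branch n14 total = 0.716×1506 = 1078.3 kg/h.
Na2SO4 in n14 = 0.297×1078.3 = 320.25 kg/h.

320.3 kg/h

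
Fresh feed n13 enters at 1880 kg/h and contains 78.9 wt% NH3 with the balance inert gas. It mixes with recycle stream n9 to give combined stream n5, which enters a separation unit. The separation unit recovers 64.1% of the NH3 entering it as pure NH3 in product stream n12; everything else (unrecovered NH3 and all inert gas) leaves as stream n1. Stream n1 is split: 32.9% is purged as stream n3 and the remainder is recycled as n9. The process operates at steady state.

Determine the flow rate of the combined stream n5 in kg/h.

inert gas enters only via n13 and leaves only via the purge: 1880×0.211 = 0.329×(inert gas in n1), and the separation unit passes all inert gas, so inert gas in n5 = inert gas in n1 = 1205.7 kg/h.
NH3 in n5: m_A = 1880×0.789 + (1−0.329)·(1−0.641)·m_A, so m_A = 1483.3/0.7591 = 1954 kg/h.
n5 = 1954 + 1205.7 = 3159.7 kg/h.

3160 kg/h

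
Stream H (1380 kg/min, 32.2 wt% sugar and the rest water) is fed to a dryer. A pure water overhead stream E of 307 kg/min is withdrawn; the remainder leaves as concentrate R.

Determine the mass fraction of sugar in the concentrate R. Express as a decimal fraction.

sugar is not removed: 1380×0.322 = 444.36 kg/min of sugar enters R.
Concentrate = 1380 − 307 = 1073 kg/min.
Mass fraction = 444.36/1073 = 0.4141.

0.4141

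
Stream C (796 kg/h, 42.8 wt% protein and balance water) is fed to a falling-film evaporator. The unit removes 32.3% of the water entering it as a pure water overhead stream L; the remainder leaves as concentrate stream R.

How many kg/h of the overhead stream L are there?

water entering = 796×0.572 = 455.31 kg/h; overhead removed = 0.323×455.31 = 147.07 kg/h.

147.1 kg/h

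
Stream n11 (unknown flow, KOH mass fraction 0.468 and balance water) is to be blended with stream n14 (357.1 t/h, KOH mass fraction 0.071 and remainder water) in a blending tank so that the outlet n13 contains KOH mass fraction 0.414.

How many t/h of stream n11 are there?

Let n11 be the unknown flow. Total out = 357.1 + n11.
KOH balance: 25.354 + 0.468·n11 = 0.414·(357.1 + n11)
(0.468 − 0.414)·n11 = 0.414×357.1 − 25.354 = 122.49
n11 = 122.49 / 0.054 = 2268.2 t/h

2268 t/h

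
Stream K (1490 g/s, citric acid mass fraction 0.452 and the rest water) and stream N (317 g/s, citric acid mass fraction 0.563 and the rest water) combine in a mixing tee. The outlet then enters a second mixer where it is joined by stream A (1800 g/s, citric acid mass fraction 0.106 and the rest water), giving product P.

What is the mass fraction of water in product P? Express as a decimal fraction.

0.711

Overall, product flow = 3607 g/s.
water in = 1490×0.548 + 317×0.437 + 1800×0.894 = 2564.2 g/s.
water fraction in P = 0.711.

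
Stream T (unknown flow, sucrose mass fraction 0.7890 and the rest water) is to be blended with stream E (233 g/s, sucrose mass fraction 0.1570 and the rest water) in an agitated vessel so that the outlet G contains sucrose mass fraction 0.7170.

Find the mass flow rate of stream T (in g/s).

Let T be the unknown flow. Total out = 233 + T.
sucrose balance: 36.581 + 0.789·T = 0.717·(233 + T)
(0.789 − 0.717)·T = 0.717×233 − 36.581 = 130.48
T = 130.48 / 0.072 = 1812.2 g/s

1812 g/s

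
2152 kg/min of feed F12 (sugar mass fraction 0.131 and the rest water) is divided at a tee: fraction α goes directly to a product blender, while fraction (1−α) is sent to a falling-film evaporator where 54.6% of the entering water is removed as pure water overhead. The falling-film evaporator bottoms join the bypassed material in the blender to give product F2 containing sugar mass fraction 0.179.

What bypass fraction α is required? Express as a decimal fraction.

All 2152×0.131 = 281.91 kg/min of sugar reaches F2, so F2 = 281.91/0.179 = 1574.9 kg/min and vapour = 577.07 kg/min.
The evaporator receives (1−α)·2152 of feed at 0.869 water and removes 0.546 of that water:
0.546×0.869×(1−α)×2152 = 577.07
(1−α) = 577.07/1021.1 = 0.5652;  α = 0.4348.

0.435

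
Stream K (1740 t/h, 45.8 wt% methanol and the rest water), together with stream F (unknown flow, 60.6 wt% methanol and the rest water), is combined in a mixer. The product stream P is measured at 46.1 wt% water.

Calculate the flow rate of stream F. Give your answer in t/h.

2104 t/h

Let F be the unknown flow. Total out = 1740 + F.
water balance: 943.08 + 0.394·F = 0.461·(1740 + F)
(0.394 − 0.461)·F = 0.461×1740 − 943.08 = -140.94
F = -140.94 / -0.067 = 2103.6 t/h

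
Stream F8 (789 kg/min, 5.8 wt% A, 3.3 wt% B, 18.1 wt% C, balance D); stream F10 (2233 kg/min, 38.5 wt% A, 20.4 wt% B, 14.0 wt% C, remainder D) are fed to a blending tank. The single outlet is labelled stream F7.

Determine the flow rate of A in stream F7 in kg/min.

A out = A in = 789×0.058 + 2233×0.385 = 905.47 kg/min.

905.5 kg/min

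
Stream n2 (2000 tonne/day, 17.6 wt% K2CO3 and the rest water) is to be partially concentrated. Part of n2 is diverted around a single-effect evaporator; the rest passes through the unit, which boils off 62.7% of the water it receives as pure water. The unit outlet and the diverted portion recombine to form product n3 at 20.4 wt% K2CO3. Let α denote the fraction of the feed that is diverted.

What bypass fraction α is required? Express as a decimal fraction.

All 2000×0.176 = 352 tonne/day of K2CO3 reaches n3, so n3 = 352/0.204 = 1725.5 tonne/day and vapour = 274.51 tonne/day.
The evaporator receives (1−α)·2000 of feed at 0.824 water and removes 0.627 of that water:
0.627×0.824×(1−α)×2000 = 274.51
(1−α) = 274.51/1033.3 = 0.2657;  α = 0.7343.

0.734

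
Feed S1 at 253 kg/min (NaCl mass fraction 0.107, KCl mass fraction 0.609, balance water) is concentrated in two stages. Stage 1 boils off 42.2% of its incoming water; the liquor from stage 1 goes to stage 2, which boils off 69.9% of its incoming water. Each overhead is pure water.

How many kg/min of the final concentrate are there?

water in feed = 253×0.284 = 71.852 kg/min.
After stage 1: water left = (1−0.422)×71.852 = 41.53; stream total = 222.68 kg/min.
After stage 2: water left = (1−0.699)×41.53 = 12.501; final concentrate = 193.65 kg/min.

193.6 kg/min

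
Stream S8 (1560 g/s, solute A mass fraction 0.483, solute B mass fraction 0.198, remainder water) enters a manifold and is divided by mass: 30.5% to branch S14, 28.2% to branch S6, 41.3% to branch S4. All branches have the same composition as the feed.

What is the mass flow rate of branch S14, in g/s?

Branch S14 flow = 0.305×1560 = 475.8 g/s.

475.8 g/s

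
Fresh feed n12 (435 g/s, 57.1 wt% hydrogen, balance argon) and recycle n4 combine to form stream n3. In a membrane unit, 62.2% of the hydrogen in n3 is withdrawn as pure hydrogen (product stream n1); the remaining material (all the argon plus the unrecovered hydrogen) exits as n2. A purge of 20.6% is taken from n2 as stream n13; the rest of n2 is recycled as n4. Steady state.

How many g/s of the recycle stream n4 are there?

825.8 g/s

argon enters only via n12 and leaves only via the purge: 435×0.429 = 0.206×(argon in n2), and the membrane unit passes all argon, so argon in n3 = argon in n2 = 905.9 g/s.
hydrogen in n3: m_A = 435×0.571 + (1−0.206)·(1−0.622)·m_A, so m_A = 248.38/0.6999 = 354.9 g/s.
n2 = (1−0.622)×354.9 + 905.9 = 1040.1 g/s.
Recycle n4 = (1−0.206)×1040.1 = 825.8 g/s.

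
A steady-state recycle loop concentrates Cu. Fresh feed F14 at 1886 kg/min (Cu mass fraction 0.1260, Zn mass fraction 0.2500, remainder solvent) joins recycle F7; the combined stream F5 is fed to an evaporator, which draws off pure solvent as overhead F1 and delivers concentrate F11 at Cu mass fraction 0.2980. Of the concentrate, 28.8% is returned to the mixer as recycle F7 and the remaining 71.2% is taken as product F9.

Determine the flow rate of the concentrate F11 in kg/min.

1120 kg/min

Overall Cu balance (none leaves overhead): Cu in fresh feed = Cu in product, i.e. 1886×0.126 = (1−0.288)·F11·0.298.
F11 = 237.64/(0.298×0.712) = 1120 kg/min.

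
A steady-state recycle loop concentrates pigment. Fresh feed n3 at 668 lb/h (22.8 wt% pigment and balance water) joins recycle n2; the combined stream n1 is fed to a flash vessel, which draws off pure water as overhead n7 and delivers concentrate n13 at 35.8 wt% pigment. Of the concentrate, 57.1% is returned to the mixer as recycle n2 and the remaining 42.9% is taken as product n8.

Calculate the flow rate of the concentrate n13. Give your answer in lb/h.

Overall pigment balance (none leaves overhead): pigment in fresh feed = pigment in product, i.e. 668×0.228 = (1−0.571)·n13·0.358.
n13 = 152.3/(0.358×0.429) = 991.68 lb/h.

991.7 lb/h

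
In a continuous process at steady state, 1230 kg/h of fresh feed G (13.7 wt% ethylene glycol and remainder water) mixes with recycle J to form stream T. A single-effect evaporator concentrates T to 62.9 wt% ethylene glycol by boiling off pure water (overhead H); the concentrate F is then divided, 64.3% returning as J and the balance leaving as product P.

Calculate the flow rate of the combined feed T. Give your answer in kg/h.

1713 kg/h

Overall ethylene glycol balance (none leaves overhead): ethylene glycol in fresh feed = ethylene glycol in product, i.e. 1230×0.137 = (1−0.643)·F·0.629.
F = 168.51/(0.629×0.357) = 750.42 kg/h.
Recycle J = 0.643×750.42 = 482.52 kg/h.
Combined feed T = 1230 + 482.52 = 1712.5 kg/h.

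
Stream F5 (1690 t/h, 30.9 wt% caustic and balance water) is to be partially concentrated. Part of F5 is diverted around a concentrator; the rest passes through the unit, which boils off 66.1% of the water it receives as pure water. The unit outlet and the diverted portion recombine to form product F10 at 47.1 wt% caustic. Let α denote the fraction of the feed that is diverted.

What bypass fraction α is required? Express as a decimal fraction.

0.247

All 1690×0.309 = 522.21 t/h of caustic reaches F10, so F10 = 522.21/0.471 = 1108.7 t/h and vapour = 581.27 t/h.
The evaporator receives (1−α)·1690 of feed at 0.691 water and removes 0.661 of that water:
0.661×0.691×(1−α)×1690 = 581.27
(1−α) = 581.27/771.91 = 0.7530;  α = 0.2470.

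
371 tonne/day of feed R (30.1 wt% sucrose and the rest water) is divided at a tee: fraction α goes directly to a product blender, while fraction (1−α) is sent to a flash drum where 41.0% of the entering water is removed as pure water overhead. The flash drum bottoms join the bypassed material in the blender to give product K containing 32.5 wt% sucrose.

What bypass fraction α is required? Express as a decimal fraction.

0.742

All 371×0.301 = 111.67 tonne/day of sucrose reaches K, so K = 111.67/0.325 = 343.6 tonne/day and vapour = 27.397 tonne/day.
The evaporator receives (1−α)·371 of feed at 0.699 water and removes 0.410 of that water:
0.410×0.699×(1−α)×371 = 27.397
(1−α) = 27.397/106.32 = 0.2577;  α = 0.7423.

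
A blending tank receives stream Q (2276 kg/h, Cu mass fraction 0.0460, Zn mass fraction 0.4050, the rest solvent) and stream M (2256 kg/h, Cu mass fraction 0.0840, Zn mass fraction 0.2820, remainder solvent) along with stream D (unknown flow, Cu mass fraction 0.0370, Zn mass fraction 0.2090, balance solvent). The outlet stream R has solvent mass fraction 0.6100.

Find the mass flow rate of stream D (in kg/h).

588.1 kg/h

Let D be the unknown flow. Total out = 4532 + D.
solvent balance: 2679.8 + 0.754·D = 0.610·(4532 + D)
(0.754 − 0.610)·D = 0.610×4532 − 2679.8 = 84.692
D = 84.692 / 0.144 = 588.14 kg/h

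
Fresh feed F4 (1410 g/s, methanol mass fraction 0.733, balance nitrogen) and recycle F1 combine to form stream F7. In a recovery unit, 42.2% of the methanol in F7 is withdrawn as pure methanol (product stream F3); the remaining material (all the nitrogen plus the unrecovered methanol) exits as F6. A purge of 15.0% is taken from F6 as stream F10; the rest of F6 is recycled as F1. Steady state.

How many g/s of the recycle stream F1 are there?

3132 g/s

nitrogen enters only via F4 and leaves only via the purge: 1410×0.267 = 0.150×(nitrogen in F6), and the recovery unit passes all nitrogen, so nitrogen in F7 = nitrogen in F6 = 2509.8 g/s.
methanol in F7: m_A = 1410×0.733 + (1−0.150)·(1−0.422)·m_A, so m_A = 1033.5/0.5087 = 2031.7 g/s.
F6 = (1−0.422)×2031.7 + 2509.8 = 3684.1 g/s.
Recycle F1 = (1−0.150)×3684.1 = 3131.5 g/s.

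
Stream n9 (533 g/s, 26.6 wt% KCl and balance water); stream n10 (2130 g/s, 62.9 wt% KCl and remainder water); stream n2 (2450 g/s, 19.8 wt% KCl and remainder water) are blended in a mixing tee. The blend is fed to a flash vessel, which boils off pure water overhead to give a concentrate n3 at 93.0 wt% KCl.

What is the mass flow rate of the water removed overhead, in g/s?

2998 g/s

KCl entering = 533×0.266 + 2130×0.629 + 2450×0.198 = 1966.6 g/s.
All KCl reports to n3, so n3 = 1966.6/0.930 = 2114.7 g/s.
Total feed = 5113 g/s; overhead = 5113 − 2114.7 = 2998.3 g/s.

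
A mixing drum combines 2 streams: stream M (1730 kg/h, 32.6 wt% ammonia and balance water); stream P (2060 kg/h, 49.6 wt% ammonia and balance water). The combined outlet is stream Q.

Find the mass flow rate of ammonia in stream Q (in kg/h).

ammonia out = ammonia in = 1730×0.326 + 2060×0.496 = 1585.7 kg/h.

1586 kg/h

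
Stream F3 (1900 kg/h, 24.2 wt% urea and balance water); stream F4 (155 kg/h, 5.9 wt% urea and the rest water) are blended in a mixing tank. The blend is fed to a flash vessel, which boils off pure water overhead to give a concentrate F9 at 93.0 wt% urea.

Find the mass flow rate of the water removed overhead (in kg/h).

1551 kg/h

urea entering = 1900×0.242 + 155×0.059 = 468.94 kg/h.
All urea reports to F9, so F9 = 468.94/0.930 = 504.24 kg/h.
Total feed = 2055 kg/h; overhead = 2055 − 504.24 = 1550.8 kg/h.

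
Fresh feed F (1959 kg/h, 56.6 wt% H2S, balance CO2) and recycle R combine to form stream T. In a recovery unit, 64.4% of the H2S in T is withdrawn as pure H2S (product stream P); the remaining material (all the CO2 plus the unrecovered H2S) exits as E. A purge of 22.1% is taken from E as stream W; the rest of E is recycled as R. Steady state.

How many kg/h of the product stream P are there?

H2S in T: m_A = 1959×0.566 + (1−0.221)·(1−0.644)·m_A, so m_A = 1108.8/0.7227 = 1534.3 kg/h.
Product P = 0.644×1534.3 = 988.08 kg/h.

988.1 kg/h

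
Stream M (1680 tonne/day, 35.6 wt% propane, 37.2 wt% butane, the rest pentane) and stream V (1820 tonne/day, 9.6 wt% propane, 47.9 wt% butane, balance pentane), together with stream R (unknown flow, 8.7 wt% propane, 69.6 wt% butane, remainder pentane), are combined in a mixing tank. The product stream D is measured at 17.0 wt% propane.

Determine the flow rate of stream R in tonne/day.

Let R be the unknown flow. Total out = 3500 + R.
propane balance: 772.8 + 0.087·R = 0.170·(3500 + R)
(0.087 − 0.170)·R = 0.170×3500 − 772.8 = -177.8
R = -177.8 / -0.083 = 2142.2 tonne/day

2142 tonne/day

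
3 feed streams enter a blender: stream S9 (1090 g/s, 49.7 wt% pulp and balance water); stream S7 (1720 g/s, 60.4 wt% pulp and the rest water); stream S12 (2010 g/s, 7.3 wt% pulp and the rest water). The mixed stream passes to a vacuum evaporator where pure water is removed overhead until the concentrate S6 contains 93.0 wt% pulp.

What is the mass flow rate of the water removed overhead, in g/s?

2963 g/s

pulp entering = 1090×0.497 + 1720×0.604 + 2010×0.073 = 1727.3 g/s.
All pulp reports to S6, so S6 = 1727.3/0.930 = 1857.4 g/s.
Total feed = 4820 g/s; overhead = 4820 − 1857.4 = 2962.6 g/s.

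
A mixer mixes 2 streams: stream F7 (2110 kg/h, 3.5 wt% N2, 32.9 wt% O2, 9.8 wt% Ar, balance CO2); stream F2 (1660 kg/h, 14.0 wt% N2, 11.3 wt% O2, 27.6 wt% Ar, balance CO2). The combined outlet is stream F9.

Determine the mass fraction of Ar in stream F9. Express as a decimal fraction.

0.1764

Total flow out = 2110 + 1660 = 3770 kg/h.
Ar in = 2110×0.098 + 1660×0.276 = 664.94 kg/h.
Ar mass fraction in F9 = 664.94/3770 = 0.1764.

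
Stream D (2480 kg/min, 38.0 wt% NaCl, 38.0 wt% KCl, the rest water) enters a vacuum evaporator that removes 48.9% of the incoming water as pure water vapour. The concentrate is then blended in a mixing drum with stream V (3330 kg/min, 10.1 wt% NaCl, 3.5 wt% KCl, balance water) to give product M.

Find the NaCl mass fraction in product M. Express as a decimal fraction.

Vapour removed = 0.489×0.240×2480 = 291.05 kg/min; concentrate = 2188.9 kg/min.
NaCl reaching the mixer = 942.4 (from concentrate) + 3330×0.101 = 1278.7 kg/min.
Product flow = 2188.9 + 3330 = 5518.9 kg/min; NaCl fraction = 0.2317.

0.2317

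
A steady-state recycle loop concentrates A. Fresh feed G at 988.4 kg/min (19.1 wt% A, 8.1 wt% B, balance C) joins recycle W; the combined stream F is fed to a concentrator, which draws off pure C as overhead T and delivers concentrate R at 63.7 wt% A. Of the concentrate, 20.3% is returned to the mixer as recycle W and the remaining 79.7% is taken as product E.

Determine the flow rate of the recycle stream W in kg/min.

75.49 kg/min

Overall A balance (none leaves overhead): A in fresh feed = A in product, i.e. 988.4×0.191 = (1−0.203)·R·0.637.
R = 188.78/(0.637×0.797) = 371.85 kg/min.
Recycle W = 0.203×371.85 = 75.486 kg/min.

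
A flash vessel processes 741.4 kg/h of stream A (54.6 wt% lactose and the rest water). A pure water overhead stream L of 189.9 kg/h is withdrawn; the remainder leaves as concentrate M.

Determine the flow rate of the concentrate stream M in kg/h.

Concentrate = 741.4 − 189.9 = 551.5 kg/h.

551.5 kg/h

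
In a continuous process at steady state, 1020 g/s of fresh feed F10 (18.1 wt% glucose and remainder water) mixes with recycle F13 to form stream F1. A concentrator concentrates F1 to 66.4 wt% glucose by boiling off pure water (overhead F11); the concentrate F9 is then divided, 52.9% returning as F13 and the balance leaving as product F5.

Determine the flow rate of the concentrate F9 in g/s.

Overall glucose balance (none leaves overhead): glucose in fresh feed = glucose in product, i.e. 1020×0.181 = (1−0.529)·F9·0.664.
F9 = 184.62/(0.664×0.471) = 590.32 g/s.

590.3 g/s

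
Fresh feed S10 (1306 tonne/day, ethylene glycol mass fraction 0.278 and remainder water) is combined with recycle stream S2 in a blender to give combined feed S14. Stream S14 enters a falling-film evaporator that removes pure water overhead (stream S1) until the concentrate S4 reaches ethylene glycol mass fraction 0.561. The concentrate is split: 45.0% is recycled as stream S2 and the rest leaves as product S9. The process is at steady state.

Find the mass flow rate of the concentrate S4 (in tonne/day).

1177 tonne/day

Overall ethylene glycol balance (none leaves overhead): ethylene glycol in fresh feed = ethylene glycol in product, i.e. 1306×0.278 = (1−0.450)·S4·0.561.
S4 = 363.07/(0.561×0.550) = 1176.7 tonne/day.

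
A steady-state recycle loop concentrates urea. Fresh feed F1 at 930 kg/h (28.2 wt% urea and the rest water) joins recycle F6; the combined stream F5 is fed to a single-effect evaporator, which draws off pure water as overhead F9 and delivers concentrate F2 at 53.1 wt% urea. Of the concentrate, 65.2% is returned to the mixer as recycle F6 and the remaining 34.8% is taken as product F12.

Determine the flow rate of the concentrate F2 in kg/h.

Overall urea balance (none leaves overhead): urea in fresh feed = urea in product, i.e. 930×0.282 = (1−0.652)·F2·0.531.
F2 = 262.26/(0.531×0.348) = 1419.2 kg/h.

1419 kg/h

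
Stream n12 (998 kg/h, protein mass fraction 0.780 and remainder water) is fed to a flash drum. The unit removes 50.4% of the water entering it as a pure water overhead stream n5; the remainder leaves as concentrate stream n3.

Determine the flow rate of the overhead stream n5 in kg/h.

water entering = 998×0.220 = 219.56 kg/h; overhead removed = 0.504×219.56 = 110.66 kg/h.

110.7 kg/h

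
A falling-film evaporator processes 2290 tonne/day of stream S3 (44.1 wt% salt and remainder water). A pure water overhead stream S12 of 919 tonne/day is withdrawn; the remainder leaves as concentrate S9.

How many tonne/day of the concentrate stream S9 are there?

Concentrate = 2290 − 919 = 1371 tonne/day.

1371 tonne/day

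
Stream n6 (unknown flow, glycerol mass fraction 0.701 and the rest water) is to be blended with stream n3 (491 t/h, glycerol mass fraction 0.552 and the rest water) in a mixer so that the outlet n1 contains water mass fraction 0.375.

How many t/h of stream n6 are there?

Let n6 be the unknown flow. Total out = 491 + n6.
water balance: 219.97 + 0.299·n6 = 0.375·(491 + n6)
(0.299 − 0.375)·n6 = 0.375×491 − 219.97 = -35.843
n6 = -35.843 / -0.076 = 471.62 t/h

471.6 t/h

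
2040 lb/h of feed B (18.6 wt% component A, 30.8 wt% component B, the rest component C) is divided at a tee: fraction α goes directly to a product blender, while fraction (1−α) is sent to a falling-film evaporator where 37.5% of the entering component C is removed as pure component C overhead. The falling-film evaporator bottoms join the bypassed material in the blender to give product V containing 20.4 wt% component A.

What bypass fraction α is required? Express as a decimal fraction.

All 2040×0.186 = 379.44 lb/h of component A reaches V, so V = 379.44/0.204 = 1860 lb/h and vapour = 180 lb/h.
The evaporator receives (1−α)·2040 of feed at 0.506 component C and removes 0.375 of that component C:
0.375×0.506×(1−α)×2040 = 180
(1−α) = 180/387.09 = 0.4650;  α = 0.5350.

0.535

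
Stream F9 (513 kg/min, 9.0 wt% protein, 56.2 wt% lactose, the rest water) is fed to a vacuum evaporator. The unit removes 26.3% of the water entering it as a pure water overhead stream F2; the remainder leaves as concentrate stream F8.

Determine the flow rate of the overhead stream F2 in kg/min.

46.95 kg/min

water entering = 513×0.348 = 178.52 kg/min; overhead removed = 0.263×178.52 = 46.952 kg/min.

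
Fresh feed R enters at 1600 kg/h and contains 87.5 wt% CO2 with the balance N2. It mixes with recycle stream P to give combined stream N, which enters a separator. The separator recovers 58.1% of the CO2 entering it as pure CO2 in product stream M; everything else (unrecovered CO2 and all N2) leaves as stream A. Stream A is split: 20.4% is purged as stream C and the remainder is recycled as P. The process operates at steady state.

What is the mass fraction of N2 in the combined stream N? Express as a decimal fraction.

0.318

N2 enters only via R and leaves only via the purge: 1600×0.125 = 0.204×(N2 in A), and the separator passes all N2, so N2 in N = N2 in A = 980.39 kg/h.
CO2 in N: m_A = 1600×0.875 + (1−0.204)·(1−0.581)·m_A, so m_A = 1400/0.6665 = 2100.6 kg/h.
N = 2100.6 + 980.39 = 3081 kg/h.
N2 fraction in N = 980.39/3081 = 0.318.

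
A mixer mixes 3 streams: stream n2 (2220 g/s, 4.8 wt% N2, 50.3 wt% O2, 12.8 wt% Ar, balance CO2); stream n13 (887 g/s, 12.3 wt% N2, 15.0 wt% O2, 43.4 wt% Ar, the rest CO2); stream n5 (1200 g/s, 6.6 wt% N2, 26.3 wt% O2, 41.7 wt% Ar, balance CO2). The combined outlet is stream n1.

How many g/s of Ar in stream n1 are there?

Ar out = Ar in = 2220×0.128 + 887×0.434 + 1200×0.417 = 1169.5 g/s.

1170 g/s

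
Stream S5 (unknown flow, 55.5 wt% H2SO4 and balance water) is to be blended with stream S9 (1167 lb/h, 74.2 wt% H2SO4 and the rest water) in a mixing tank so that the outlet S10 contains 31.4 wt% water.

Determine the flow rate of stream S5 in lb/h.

498.9 lb/h

Let S5 be the unknown flow. Total out = 1167 + S5.
water balance: 301.09 + 0.445·S5 = 0.314·(1167 + S5)
(0.445 − 0.314)·S5 = 0.314×1167 − 301.09 = 65.352
S5 = 65.352 / 0.131 = 498.87 lb/h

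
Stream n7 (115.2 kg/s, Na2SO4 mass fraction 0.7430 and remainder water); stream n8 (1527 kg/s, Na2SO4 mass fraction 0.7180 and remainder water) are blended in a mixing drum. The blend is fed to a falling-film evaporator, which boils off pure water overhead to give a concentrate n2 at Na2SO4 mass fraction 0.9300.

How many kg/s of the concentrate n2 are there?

Na2SO4 entering = 115.2×0.743 + 1527×0.718 = 1182 kg/s.
All Na2SO4 reports to n2, so n2 = 1182/0.930 = 1270.9 kg/s.

1271 kg/s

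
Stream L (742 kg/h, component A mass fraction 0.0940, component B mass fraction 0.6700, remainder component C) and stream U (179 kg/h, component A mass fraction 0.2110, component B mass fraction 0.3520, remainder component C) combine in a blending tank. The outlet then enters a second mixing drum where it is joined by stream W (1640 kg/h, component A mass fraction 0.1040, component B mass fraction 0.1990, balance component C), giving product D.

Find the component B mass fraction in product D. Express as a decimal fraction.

0.3462

Overall, product flow = 2561 kg/h.
component B in = 742×0.670 + 179×0.352 + 1640×0.199 = 886.51 kg/h.
component B fraction in D = 0.3462.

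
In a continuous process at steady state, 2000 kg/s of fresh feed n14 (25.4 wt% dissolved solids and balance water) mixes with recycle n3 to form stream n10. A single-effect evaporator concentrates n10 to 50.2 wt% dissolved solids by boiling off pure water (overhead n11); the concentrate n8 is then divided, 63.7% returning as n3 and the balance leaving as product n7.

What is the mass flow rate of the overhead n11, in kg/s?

Overall dissolved solids balance (none leaves overhead): dissolved solids in fresh feed = dissolved solids in product, i.e. 2000×0.254 = (1−0.637)·n8·0.502.
n8 = 508/(0.502×0.363) = 2787.7 kg/s.
Recycle n3 = 0.637×2787.7 = 1775.8 kg/s.
Combined feed n10 = 2000 + 1775.8 = 3775.8 kg/s.
Overhead n11 = n10 − n8 = 3775.8 − 2787.7 = 988.05 kg/s.

988 kg/s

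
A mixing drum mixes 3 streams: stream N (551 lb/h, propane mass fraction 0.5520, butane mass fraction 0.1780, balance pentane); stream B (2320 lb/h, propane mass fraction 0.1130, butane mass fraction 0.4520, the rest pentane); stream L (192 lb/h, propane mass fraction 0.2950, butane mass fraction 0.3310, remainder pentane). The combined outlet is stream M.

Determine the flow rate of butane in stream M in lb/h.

1210 lb/h

butane out = butane in = 551×0.178 + 2320×0.452 + 192×0.331 = 1210.3 lb/h.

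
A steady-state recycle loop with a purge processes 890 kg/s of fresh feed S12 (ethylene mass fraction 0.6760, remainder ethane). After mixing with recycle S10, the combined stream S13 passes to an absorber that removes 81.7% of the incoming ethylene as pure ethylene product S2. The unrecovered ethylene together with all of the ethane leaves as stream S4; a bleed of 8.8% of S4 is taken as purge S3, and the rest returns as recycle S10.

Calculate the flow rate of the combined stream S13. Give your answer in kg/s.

3999 kg/s

ethane enters only via S12 and leaves only via the purge: 890×0.324 = 0.088×(ethane in S4), and the absorber passes all ethane, so ethane in S13 = ethane in S4 = 3276.8 kg/s.
ethylene in S13: m_A = 890×0.676 + (1−0.088)·(1−0.817)·m_A, so m_A = 601.64/0.8331 = 722.17 kg/s.
S13 = 722.17 + 3276.8 = 3999 kg/s.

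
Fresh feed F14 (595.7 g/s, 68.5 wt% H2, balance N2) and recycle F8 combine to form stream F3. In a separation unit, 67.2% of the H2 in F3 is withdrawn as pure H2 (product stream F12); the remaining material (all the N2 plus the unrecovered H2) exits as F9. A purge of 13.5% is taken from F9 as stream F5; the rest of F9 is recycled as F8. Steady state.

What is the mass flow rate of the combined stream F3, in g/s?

1960 g/s

N2 enters only via F14 and leaves only via the purge: 595.7×0.315 = 0.135×(N2 in F9), and the separation unit passes all N2, so N2 in F3 = N2 in F9 = 1390 g/s.
H2 in F3: m_A = 595.7×0.685 + (1−0.135)·(1−0.672)·m_A, so m_A = 408.05/0.7163 = 569.69 g/s.
F3 = 569.69 + 1390 = 1959.7 g/s.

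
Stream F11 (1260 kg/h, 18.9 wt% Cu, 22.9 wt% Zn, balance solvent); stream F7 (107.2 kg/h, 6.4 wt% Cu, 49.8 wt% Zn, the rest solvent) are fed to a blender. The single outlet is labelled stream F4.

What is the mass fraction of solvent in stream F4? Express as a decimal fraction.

Total flow out = 1260 + 107.2 = 1367.2 kg/h.
solvent in = 1260×0.582 + 107.2×0.438 = 780.27 kg/h.
solvent mass fraction in F4 = 780.27/1367.2 = 0.5707.

0.5707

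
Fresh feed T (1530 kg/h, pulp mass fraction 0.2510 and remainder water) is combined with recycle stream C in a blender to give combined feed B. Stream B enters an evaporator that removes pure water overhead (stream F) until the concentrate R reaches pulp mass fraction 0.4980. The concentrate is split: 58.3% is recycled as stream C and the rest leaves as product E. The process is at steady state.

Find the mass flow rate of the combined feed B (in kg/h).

Overall pulp balance (none leaves overhead): pulp in fresh feed = pulp in product, i.e. 1530×0.251 = (1−0.583)·R·0.498.
R = 384.03/(0.498×0.417) = 1849.3 kg/h.
Recycle C = 0.583×1849.3 = 1078.1 kg/h.
Combined feed B = 1530 + 1078.1 = 2608.1 kg/h.

2608 kg/h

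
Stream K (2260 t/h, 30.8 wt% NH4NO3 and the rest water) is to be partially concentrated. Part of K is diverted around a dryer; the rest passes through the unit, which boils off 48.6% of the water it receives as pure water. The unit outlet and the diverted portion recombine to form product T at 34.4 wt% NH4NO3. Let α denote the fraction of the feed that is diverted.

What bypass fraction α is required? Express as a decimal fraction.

0.689

All 2260×0.308 = 696.08 t/h of NH4NO3 reaches T, so T = 696.08/0.344 = 2023.5 t/h and vapour = 236.51 t/h.
The evaporator receives (1−α)·2260 of feed at 0.692 water and removes 0.486 of that water:
0.486×0.692×(1−α)×2260 = 236.51
(1−α) = 236.51/760.07 = 0.3112;  α = 0.6888.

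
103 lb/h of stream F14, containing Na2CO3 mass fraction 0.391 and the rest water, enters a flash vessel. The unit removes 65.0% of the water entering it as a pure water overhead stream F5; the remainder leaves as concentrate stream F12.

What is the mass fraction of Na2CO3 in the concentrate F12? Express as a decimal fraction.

Na2CO3 is not removed: 103×0.391 = 40.273 lb/h of Na2CO3 enters F12.
water entering = 103×0.609 = 62.727 lb/h; overhead removed = 0.650×62.727 = 40.773 lb/h.
Concentrate = 103 − 40.773 = 62.227 lb/h.
Mass fraction = 40.273/62.227 = 0.647.

0.647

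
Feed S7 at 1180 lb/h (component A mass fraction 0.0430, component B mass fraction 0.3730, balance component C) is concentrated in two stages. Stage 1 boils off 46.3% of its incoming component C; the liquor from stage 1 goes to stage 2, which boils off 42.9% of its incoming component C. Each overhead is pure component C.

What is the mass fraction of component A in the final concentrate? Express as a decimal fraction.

component C in feed = 1180×0.584 = 689.12 lb/h.
After stage 1: component C left = (1−0.463)×689.12 = 370.06; stream total = 860.94 lb/h.
After stage 2: component C left = (1−0.429)×370.06 = 211.3; final concentrate = 702.18 lb/h.
component A fraction = 50.74/702.18 = 0.0723.

0.0723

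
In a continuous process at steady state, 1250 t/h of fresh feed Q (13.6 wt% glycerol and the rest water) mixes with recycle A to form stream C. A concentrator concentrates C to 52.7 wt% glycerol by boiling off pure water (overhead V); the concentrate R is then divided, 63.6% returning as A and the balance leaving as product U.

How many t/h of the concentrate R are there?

886.2 t/h

Overall glycerol balance (none leaves overhead): glycerol in fresh feed = glycerol in product, i.e. 1250×0.136 = (1−0.636)·R·0.527.
R = 170/(0.527×0.364) = 886.21 t/h.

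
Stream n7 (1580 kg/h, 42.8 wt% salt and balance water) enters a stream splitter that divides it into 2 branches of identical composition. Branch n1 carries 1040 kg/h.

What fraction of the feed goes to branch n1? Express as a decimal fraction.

0.658

Fraction to n1 = 1040/1580 = 0.6582.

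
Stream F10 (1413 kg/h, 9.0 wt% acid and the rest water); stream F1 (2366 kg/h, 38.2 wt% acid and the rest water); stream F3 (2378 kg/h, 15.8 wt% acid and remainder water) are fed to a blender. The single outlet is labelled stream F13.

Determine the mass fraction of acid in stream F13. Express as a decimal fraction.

0.228

Total flow out = 1413 + 2366 + 2378 = 6157 kg/h.
acid in = 1413×0.090 + 2366×0.382 + 2378×0.158 = 1406.7 kg/h.
acid mass fraction in F13 = 1406.7/6157 = 0.228.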